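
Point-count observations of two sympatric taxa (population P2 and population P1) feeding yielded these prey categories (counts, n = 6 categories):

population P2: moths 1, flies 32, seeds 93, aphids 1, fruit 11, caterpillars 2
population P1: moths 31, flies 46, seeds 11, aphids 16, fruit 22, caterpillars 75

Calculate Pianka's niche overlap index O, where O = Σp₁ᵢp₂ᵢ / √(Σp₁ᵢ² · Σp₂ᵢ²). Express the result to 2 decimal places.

0.30

Proportions for population P2 (n=140): 1/140=0.0071, 32/140=0.2286, 93/140=0.6643, 1/140=0.0071, 11/140=0.0786, 2/140=0.0143
Proportions for population P1 (n=201): 31/201=0.1542, 46/201=0.2289, 11/201=0.0547, 16/201=0.0796, 22/201=0.1095, 75/201=0.3731
Σ p₁ᵢp₂ᵢ = 0.001095 + 0.052327 + 0.036337 + 0.000565 + 0.008607 + 0.005335 = 0.104266
Σp_1ᵢ² = 0.0071² + 0.2286² + 0.6643² + 0.0071² + 0.0786² + 0.0143² = 0.000050 + 0.052258 + 0.441294 + 0.000050 + 0.006178 + 0.000204 = 0.500034
Σp_2ᵢ² = 0.1542² + 0.2289² + 0.0547² + 0.0796² + 0.1095² + 0.3731² = 0.023778 + 0.052395 + 0.002992 + 0.006336 + 0.011990 + 0.139204 = 0.236695
O = 0.104266 / √(0.500034 × 0.236695) = 0.104266 / 0.3440284 = 0.3031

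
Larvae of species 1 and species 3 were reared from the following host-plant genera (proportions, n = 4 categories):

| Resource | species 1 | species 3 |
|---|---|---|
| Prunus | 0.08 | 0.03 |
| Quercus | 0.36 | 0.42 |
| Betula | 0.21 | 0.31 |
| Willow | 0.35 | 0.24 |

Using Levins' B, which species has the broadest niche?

Σp_1ᵢ² = 0.08² + 0.36² + 0.21² + 0.35² = 0.0064 + 0.1296 + 0.0441 + 0.1225 = 0.3026
B_1 = 1 / 0.3026 = 3.3047
Σp_3ᵢ² = 0.03² + 0.42² + 0.31² + 0.24² = 0.0009 + 0.1764 + 0.0961 + 0.0576 = 0.3310
B_3 = 1 / 0.3310 = 3.0211
Highest B → broadest niche (most generalist): species 1 (B = 3.30).

species 1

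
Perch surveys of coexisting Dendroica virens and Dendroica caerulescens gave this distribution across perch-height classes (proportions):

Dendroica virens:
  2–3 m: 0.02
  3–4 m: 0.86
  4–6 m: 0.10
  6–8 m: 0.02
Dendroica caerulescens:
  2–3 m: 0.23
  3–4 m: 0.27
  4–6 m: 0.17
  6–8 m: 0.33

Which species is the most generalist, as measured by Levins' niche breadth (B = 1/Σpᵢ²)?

Σp_vireᵢ² = 0.02² + 0.86² + 0.10² + 0.02² = 0.0004 + 0.7396 + 0.0100 + 0.0004 = 0.7504
B_vire = 1 / 0.7504 = 1.3326
Σp_caerᵢ² = 0.23² + 0.27² + 0.17² + 0.33² = 0.0529 + 0.0729 + 0.0289 + 0.1089 = 0.2636
B_caer = 1 / 0.2636 = 3.7936
Highest B → broadest niche (most generalist): Dendroica caerulescens (B = 3.79).

Dendroica caerulescens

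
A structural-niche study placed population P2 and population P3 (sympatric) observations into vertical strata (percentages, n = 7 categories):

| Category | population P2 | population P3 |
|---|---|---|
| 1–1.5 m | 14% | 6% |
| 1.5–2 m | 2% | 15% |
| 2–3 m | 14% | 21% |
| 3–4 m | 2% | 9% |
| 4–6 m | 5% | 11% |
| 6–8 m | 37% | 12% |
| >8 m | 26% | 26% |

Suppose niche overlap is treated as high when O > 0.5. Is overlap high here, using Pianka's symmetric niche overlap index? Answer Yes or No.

Yes

Convert percentages to proportions (divide by 100).
Σ p₁ᵢp₂ᵢ = 0.0084 + 0.0030 + 0.0294 + 0.0018 + 0.0055 + 0.0444 + 0.0676 = 0.1601
Σp_1ᵢ² = 0.14² + 0.02² + 0.14² + 0.02² + 0.05² + 0.37² + 0.26² = 0.0196 + 0.0004 + 0.0196 + 0.0004 + 0.0025 + 0.1369 + 0.0676 = 0.2470
Σp_2ᵢ² = 0.06² + 0.15² + 0.21² + 0.09² + 0.11² + 0.12² + 0.26² = 0.0036 + 0.0225 + 0.0441 + 0.0081 + 0.0121 + 0.0144 + 0.0676 = 0.1724
O = 0.1601 / √(0.2470 × 0.1724) = 0.1601 / 0.20636 = 0.7758
O = 0.7758 > 0.5 → Yes.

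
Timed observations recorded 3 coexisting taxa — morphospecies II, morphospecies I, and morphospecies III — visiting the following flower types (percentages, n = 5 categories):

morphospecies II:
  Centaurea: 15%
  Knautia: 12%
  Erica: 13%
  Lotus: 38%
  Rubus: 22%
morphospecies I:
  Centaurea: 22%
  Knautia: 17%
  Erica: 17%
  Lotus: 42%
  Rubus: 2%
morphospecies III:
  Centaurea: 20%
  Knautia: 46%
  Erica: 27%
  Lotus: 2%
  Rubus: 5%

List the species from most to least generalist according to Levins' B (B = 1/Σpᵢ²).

morphospecies II > morphospecies I > morphospecies III

Convert percentages to proportions (divide by 100).
Σp_IIᵢ² = 0.15² + 0.12² + 0.13² + 0.38² + 0.22² = 0.0225 + 0.0144 + 0.0169 + 0.1444 + 0.0484 = 0.2466
B_II = 1 / 0.2466 = 4.0552
Σp_Iᵢ² = 0.22² + 0.17² + 0.17² + 0.42² + 0.02² = 0.0484 + 0.0289 + 0.0289 + 0.1764 + 0.0004 = 0.2830
B_I = 1 / 0.2830 = 3.5336
Σp_IIIᵢ² = 0.20² + 0.46² + 0.27² + 0.02² + 0.05² = 0.0400 + 0.2116 + 0.0729 + 0.0004 + 0.0025 = 0.3274
B_III = 1 / 0.3274 = 3.0544
Ranking by B (broadest → narrowest): morphospecies II (4.06) > morphospecies I (3.53) > morphospecies III (3.05)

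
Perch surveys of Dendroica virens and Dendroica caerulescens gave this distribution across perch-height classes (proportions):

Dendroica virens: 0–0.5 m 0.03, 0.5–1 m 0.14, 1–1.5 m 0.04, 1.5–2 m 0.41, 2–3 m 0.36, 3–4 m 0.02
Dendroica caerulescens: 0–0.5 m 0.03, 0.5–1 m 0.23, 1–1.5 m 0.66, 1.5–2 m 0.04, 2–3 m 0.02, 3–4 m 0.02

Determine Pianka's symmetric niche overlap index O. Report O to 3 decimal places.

Σ p₁ᵢp₂ᵢ = 0.0009 + 0.0322 + 0.0264 + 0.0164 + 0.0072 + 0.0004 = 0.0835
Σp_1ᵢ² = 0.03² + 0.14² + 0.04² + 0.41² + 0.36² + 0.02² = 0.0009 + 0.0196 + 0.0016 + 0.1681 + 0.1296 + 0.0004 = 0.3202
Σp_2ᵢ² = 0.03² + 0.23² + 0.66² + 0.04² + 0.02² + 0.02² = 0.0009 + 0.0529 + 0.4356 + 0.0016 + 0.0004 + 0.0004 = 0.4918
O = 0.0835 / √(0.3202 × 0.4918) = 0.0835 / 0.396830 = 0.21042

0.210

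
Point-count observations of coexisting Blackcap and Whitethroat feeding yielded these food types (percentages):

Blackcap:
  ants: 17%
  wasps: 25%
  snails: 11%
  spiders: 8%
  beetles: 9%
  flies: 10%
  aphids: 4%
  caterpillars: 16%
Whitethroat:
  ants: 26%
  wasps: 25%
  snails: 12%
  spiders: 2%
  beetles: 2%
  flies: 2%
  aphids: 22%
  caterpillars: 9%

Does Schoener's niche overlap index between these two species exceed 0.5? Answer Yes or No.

Yes

Convert percentages to proportions (divide by 100).
Σ|p₁ᵢ − p₂ᵢ| = 0.09 + 0.00 + 0.01 + 0.06 + 0.07 + 0.08 + 0.18 + 0.07 = 0.56
D = 1 − ½ × 0.56 = 1 − 0.280 = 0.7200
D = 0.7200 > 0.5 → Yes.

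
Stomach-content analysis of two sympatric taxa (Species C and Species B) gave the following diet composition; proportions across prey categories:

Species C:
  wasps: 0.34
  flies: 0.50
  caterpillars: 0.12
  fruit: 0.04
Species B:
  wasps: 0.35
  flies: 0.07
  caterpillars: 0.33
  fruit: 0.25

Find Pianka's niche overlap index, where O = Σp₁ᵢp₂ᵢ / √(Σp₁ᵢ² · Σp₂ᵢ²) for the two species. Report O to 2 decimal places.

Σ p₁ᵢp₂ᵢ = 0.1190 + 0.0350 + 0.0396 + 0.0100 = 0.2036
Σp_1ᵢ² = 0.34² + 0.50² + 0.12² + 0.04² = 0.1156 + 0.2500 + 0.0144 + 0.0016 = 0.3816
Σp_2ᵢ² = 0.35² + 0.07² + 0.33² + 0.25² = 0.1225 + 0.0049 + 0.1089 + 0.0625 = 0.2988
O = 0.2036 / √(0.3816 × 0.2988) = 0.2036 / 0.33767 = 0.6030

0.60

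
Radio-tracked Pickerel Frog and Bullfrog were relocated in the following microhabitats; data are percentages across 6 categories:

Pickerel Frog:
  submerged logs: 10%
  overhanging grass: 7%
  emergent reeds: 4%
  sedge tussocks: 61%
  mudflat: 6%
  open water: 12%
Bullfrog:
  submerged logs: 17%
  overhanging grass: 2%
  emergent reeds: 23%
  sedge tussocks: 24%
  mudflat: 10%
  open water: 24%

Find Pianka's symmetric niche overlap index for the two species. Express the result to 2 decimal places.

Convert percentages to proportions (divide by 100).
Σ p₁ᵢp₂ᵢ = 0.0170 + 0.0014 + 0.0092 + 0.1464 + 0.0060 + 0.0288 = 0.2088
Σp_1ᵢ² = 0.10² + 0.07² + 0.04² + 0.61² + 0.06² + 0.12² = 0.0100 + 0.0049 + 0.0016 + 0.3721 + 0.0036 + 0.0144 = 0.4066
Σp_2ᵢ² = 0.17² + 0.02² + 0.23² + 0.24² + 0.10² + 0.24² = 0.0289 + 0.0004 + 0.0529 + 0.0576 + 0.0100 + 0.0576 = 0.2074
O = 0.2088 / √(0.4066 × 0.2074) = 0.2088 / 0.29039 = 0.7190

0.72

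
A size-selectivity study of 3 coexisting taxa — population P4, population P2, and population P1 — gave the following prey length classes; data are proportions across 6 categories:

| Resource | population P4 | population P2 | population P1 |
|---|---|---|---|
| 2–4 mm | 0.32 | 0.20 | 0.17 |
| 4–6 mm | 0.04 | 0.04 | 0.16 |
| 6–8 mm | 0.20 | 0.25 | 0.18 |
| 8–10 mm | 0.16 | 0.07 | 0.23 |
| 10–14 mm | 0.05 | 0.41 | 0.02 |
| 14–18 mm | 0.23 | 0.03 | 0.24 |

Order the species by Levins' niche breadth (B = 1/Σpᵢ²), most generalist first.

Σp_P4ᵢ² = 0.32² + 0.04² + 0.20² + 0.16² + 0.05² + 0.23² = 0.1024 + 0.0016 + 0.0400 + 0.0256 + 0.0025 + 0.0529 = 0.2250
B_P4 = 1 / 0.2250 = 4.4444
Σp_P2ᵢ² = 0.20² + 0.04² + 0.25² + 0.07² + 0.41² + 0.03² = 0.0400 + 0.0016 + 0.0625 + 0.0049 + 0.1681 + 0.0009 = 0.2780
B_P2 = 1 / 0.2780 = 3.5971
Σp_P1ᵢ² = 0.17² + 0.16² + 0.18² + 0.23² + 0.02² + 0.24² = 0.0289 + 0.0256 + 0.0324 + 0.0529 + 0.0004 + 0.0576 = 0.1978
B_P1 = 1 / 0.1978 = 5.0556
Ranking by B (broadest → narrowest): population P1 (5.06) > population P4 (4.44) > population P2 (3.60)

population P1 > population P4 > population P2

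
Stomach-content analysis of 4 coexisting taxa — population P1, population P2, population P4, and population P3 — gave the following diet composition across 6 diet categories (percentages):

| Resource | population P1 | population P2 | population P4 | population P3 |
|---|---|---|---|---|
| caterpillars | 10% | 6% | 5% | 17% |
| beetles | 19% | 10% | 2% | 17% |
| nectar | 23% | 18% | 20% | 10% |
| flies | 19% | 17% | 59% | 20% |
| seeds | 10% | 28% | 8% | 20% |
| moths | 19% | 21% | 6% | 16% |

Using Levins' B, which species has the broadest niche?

Convert percentages to proportions (divide by 100).
Σp_P1ᵢ² = 0.10² + 0.19² + 0.23² + 0.19² + 0.10² + 0.19² = 0.0100 + 0.0361 + 0.0529 + 0.0361 + 0.0100 + 0.0361 = 0.1812
B_P1 = 1 / 0.1812 = 5.5188
Σp_P2ᵢ² = 0.06² + 0.10² + 0.18² + 0.17² + 0.28² + 0.21² = 0.0036 + 0.0100 + 0.0324 + 0.0289 + 0.0784 + 0.0441 = 0.1974
B_P2 = 1 / 0.1974 = 5.0659
Σp_P4ᵢ² = 0.05² + 0.02² + 0.20² + 0.59² + 0.08² + 0.06² = 0.0025 + 0.0004 + 0.0400 + 0.3481 + 0.0064 + 0.0036 = 0.4010
B_P4 = 1 / 0.4010 = 2.4938
Σp_P3ᵢ² = 0.17² + 0.17² + 0.10² + 0.20² + 0.20² + 0.16² = 0.0289 + 0.0289 + 0.0100 + 0.0400 + 0.0400 + 0.0256 = 0.1734
B_P3 = 1 / 0.1734 = 5.7670
Highest B → broadest niche (most generalist): population P3 (B = 5.77).

population P3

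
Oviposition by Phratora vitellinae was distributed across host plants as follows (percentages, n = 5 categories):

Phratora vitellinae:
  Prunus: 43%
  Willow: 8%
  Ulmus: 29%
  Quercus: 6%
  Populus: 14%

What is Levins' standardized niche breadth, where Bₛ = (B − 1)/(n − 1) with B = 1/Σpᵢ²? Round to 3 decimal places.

Convert percentages to proportions (divide by 100).
Σpᵢ² = 0.43² + 0.08² + 0.29² + 0.06² + 0.14² = 0.1849 + 0.0064 + 0.0841 + 0.0036 + 0.0196 = 0.2986
B = 1 / 0.2986 = 3.34896
Bₛ = (B − 1)/(n − 1) = (3.34896 − 1)/(5 − 1) = 2.34896/4 = 0.58724

0.587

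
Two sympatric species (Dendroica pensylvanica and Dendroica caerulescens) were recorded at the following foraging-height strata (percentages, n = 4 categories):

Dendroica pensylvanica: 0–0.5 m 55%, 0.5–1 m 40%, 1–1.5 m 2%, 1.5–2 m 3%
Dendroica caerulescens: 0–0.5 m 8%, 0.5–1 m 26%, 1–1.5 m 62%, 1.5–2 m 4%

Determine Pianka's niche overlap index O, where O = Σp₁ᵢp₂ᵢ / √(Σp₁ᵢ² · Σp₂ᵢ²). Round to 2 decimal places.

0.35

Convert percentages to proportions (divide by 100).
Σ p₁ᵢp₂ᵢ = 0.0440 + 0.1040 + 0.0124 + 0.0012 = 0.1616
Σp_1ᵢ² = 0.55² + 0.40² + 0.02² + 0.03² = 0.3025 + 0.1600 + 0.0004 + 0.0009 = 0.4638
Σp_2ᵢ² = 0.08² + 0.26² + 0.62² + 0.04² = 0.0064 + 0.0676 + 0.3844 + 0.0016 = 0.4600
O = 0.1616 / √(0.4638 × 0.4600) = 0.1616 / 0.46190 = 0.3499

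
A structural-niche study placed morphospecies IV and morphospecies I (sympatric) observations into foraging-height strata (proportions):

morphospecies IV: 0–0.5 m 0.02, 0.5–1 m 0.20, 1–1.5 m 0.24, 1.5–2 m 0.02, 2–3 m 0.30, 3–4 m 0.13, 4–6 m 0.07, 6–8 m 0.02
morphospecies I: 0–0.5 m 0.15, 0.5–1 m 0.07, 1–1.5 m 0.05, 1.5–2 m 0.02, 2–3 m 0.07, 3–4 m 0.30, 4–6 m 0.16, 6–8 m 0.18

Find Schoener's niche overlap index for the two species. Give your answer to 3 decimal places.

0.450

Σ|p₁ᵢ − p₂ᵢ| = 0.13 + 0.13 + 0.19 + 0.00 + 0.23 + 0.17 + 0.09 + 0.16 = 1.10
D = 1 − ½ × 1.10 = 1 − 0.550 = 0.45000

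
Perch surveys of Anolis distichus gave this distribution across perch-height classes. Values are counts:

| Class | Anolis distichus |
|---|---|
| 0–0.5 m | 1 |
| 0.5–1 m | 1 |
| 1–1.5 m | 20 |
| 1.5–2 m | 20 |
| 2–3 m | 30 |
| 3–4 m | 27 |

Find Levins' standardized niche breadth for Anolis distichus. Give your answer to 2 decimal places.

Proportions for Anolis distichus (n=99): 1/99=0.0101, 1/99=0.0101, 20/99=0.2020, 20/99=0.2020, 30/99=0.3030, 27/99=0.2727
Σpᵢ² = 0.0101² + 0.0101² + 0.2020² + 0.2020² + 0.3030² + 0.2727² = 0.000102 + 0.000102 + 0.040804 + 0.040804 + 0.091809 + 0.074365 = 0.247986
B = 1 / 0.247986 = 4.0325
Bₛ = (B − 1)/(n − 1) = (4.0325 − 1)/(6 − 1) = 3.0325/5 = 0.6065

0.61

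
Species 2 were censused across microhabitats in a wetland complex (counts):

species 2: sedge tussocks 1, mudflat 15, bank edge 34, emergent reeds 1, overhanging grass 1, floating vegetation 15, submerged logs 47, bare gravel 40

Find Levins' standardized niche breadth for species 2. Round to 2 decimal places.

Proportions for species 2 (n=154): 1/154=0.0065, 15/154=0.0974, 34/154=0.2208, 1/154=0.0065, 1/154=0.0065, 15/154=0.0974, 47/154=0.3052, 40/154=0.2597
Σpᵢ² = 0.0065² + 0.0974² + 0.2208² + 0.0065² + 0.0065² + 0.0974² + 0.3052² + 0.2597² = 0.000042 + 0.009487 + 0.048753 + 0.000042 + 0.000042 + 0.009487 + 0.093147 + 0.067444 = 0.228444
B = 1 / 0.228444 = 4.3774
Bₛ = (B − 1)/(n − 1) = (4.3774 − 1)/(8 − 1) = 3.3774/7 = 0.4825

0.48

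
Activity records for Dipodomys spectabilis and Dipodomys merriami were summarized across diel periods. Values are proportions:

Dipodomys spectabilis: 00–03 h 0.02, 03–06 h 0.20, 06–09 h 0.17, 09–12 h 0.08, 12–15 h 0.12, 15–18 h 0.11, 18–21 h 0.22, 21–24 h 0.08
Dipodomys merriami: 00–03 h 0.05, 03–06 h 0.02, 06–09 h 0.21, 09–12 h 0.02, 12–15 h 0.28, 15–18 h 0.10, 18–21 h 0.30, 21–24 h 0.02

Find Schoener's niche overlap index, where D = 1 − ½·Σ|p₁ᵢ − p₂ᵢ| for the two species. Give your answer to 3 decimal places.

0.690

Σ|p₁ᵢ − p₂ᵢ| = 0.03 + 0.18 + 0.04 + 0.06 + 0.16 + 0.01 + 0.08 + 0.06 = 0.62
D = 1 − ½ × 0.62 = 1 − 0.310 = 0.69000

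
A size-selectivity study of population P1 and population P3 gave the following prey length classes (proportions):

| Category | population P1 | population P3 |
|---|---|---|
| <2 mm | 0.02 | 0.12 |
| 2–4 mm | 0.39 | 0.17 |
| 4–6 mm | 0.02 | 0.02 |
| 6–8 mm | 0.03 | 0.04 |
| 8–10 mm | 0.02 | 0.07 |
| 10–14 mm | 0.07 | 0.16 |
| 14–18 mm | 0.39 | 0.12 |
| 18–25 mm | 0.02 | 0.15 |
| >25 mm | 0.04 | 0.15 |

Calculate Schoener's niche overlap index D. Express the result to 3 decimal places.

Σ|p₁ᵢ − p₂ᵢ| = 0.10 + 0.22 + 0.00 + 0.01 + 0.05 + 0.09 + 0.27 + 0.13 + 0.11 = 0.98
D = 1 − ½ × 0.98 = 1 − 0.490 = 0.51000

0.510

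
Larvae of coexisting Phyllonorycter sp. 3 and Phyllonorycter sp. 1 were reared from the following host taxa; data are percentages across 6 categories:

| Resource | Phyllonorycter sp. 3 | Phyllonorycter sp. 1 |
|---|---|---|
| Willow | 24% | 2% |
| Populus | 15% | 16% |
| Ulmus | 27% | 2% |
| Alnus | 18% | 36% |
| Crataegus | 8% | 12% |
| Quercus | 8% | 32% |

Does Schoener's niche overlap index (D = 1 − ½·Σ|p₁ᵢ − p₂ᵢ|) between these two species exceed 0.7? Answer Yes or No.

Convert percentages to proportions (divide by 100).
Σ|p₁ᵢ − p₂ᵢ| = 0.22 + 0.01 + 0.25 + 0.18 + 0.04 + 0.24 = 0.94
D = 1 − ½ × 0.94 = 1 − 0.470 = 0.5300
D = 0.5300 < 0.7 → No.

No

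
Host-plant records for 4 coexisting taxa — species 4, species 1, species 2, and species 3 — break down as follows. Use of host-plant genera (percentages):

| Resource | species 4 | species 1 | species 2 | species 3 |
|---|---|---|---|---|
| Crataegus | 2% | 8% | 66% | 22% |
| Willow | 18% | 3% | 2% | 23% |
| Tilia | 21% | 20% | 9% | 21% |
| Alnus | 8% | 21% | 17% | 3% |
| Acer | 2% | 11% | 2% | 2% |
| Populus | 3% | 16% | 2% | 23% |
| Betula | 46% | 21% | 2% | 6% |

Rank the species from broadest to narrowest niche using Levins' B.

species 1 > species 3 > species 4 > species 2

Convert percentages to proportions (divide by 100).
Σp_4ᵢ² = 0.02² + 0.18² + 0.21² + 0.08² + 0.02² + 0.03² + 0.46² = 0.0004 + 0.0324 + 0.0441 + 0.0064 + 0.0004 + 0.0009 + 0.2116 = 0.2962
B_4 = 1 / 0.2962 = 3.3761
Σp_1ᵢ² = 0.08² + 0.03² + 0.20² + 0.21² + 0.11² + 0.16² + 0.21² = 0.0064 + 0.0009 + 0.0400 + 0.0441 + 0.0121 + 0.0256 + 0.0441 = 0.1732
B_1 = 1 / 0.1732 = 5.7737
Σp_2ᵢ² = 0.66² + 0.02² + 0.09² + 0.17² + 0.02² + 0.02² + 0.02² = 0.4356 + 0.0004 + 0.0081 + 0.0289 + 0.0004 + 0.0004 + 0.0004 = 0.4742
B_2 = 1 / 0.4742 = 2.1088
Σp_3ᵢ² = 0.22² + 0.23² + 0.21² + 0.03² + 0.02² + 0.23² + 0.06² = 0.0484 + 0.0529 + 0.0441 + 0.0009 + 0.0004 + 0.0529 + 0.0036 = 0.2032
B_3 = 1 / 0.2032 = 4.9213
Ranking by B (broadest → narrowest): species 1 (5.77) > species 3 (4.92) > species 4 (3.38) > species 2 (2.11)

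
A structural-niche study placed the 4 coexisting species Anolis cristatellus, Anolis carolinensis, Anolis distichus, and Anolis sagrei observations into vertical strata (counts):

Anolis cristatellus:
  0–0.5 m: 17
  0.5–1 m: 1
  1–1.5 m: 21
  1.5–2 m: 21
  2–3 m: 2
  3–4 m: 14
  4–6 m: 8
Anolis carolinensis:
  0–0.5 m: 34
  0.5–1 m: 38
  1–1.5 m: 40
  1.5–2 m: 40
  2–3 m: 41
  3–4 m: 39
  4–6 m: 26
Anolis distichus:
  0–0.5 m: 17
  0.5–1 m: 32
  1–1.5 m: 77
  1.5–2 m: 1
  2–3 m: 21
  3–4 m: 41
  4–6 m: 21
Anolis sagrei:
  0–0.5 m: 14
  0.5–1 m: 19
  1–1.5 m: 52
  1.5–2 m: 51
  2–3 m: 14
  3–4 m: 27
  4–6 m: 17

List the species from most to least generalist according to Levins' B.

Anolis carolinensis > Anolis sagrei > Anolis cristatellus > Anolis distichus

Proportions for Anolis cristatellus (n=84): 17/84=0.2024, 1/84=0.0119, 21/84=0.2500, 21/84=0.2500, 2/84=0.0238, 14/84=0.1667, 8/84=0.0952
Proportions for Anolis carolinensis (n=258): 34/258=0.1318, 38/258=0.1473, 40/258=0.1550, 40/258=0.1550, 41/258=0.1589, 39/258=0.1512, 26/258=0.1008
Proportions for Anolis distichus (n=210): 17/210=0.0810, 32/210=0.1524, 77/210=0.3667, 1/210=0.0048, 21/210=0.1000, 41/210=0.1952, 21/210=0.1000
Proportions for Anolis sagrei (n=194): 14/194=0.0722, 19/194=0.0979, 52/194=0.2680, 51/194=0.2629, 14/194=0.0722, 27/194=0.1392, 17/194=0.0876
Σp_crisᵢ² = 0.2024² + 0.0119² + 0.2500² + 0.2500² + 0.0238² + 0.1667² + 0.0952² = 0.040966 + 0.000142 + 0.062500 + 0.062500 + 0.000566 + 0.027789 + 0.009063 = 0.203526
B_cris = 1 / 0.203526 = 4.9134
Σp_caroᵢ² = 0.1318² + 0.1473² + 0.1550² + 0.1550² + 0.1589² + 0.1512² + 0.1008² = 0.017371 + 0.021697 + 0.024025 + 0.024025 + 0.025249 + 0.022861 + 0.010161 = 0.145389
B_caro = 1 / 0.145389 = 6.8781
Σp_distᵢ² = 0.0810² + 0.1524² + 0.3667² + 0.0048² + 0.1000² + 0.1952² + 0.1000² = 0.006561 + 0.023226 + 0.134469 + 0.000023 + 0.010000 + 0.038103 + 0.010000 = 0.222382
B_dist = 1 / 0.222382 = 4.4968
Σp_sagrᵢ² = 0.0722² + 0.0979² + 0.2680² + 0.2629² + 0.0722² + 0.1392² + 0.0876² = 0.005213 + 0.009584 + 0.071824 + 0.069116 + 0.005213 + 0.019377 + 0.007674 = 0.188001
B_sagr = 1 / 0.188001 = 5.3191
Ranking by B (broadest → narrowest): Anolis carolinensis (6.88) > Anolis sagrei (5.32) > Anolis cristatellus (4.91) > Anolis distichus (4.50)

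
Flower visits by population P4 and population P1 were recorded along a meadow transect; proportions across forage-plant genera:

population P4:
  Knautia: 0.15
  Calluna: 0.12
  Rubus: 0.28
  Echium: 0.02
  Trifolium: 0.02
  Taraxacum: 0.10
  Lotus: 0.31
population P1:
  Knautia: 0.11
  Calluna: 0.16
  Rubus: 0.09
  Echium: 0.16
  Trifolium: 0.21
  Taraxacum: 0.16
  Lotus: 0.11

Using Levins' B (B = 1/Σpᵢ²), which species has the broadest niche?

Σp_P4ᵢ² = 0.15² + 0.12² + 0.28² + 0.02² + 0.02² + 0.10² + 0.31² = 0.0225 + 0.0144 + 0.0784 + 0.0004 + 0.0004 + 0.0100 + 0.0961 = 0.2222
B_P4 = 1 / 0.2222 = 4.5005
Σp_P1ᵢ² = 0.11² + 0.16² + 0.09² + 0.16² + 0.21² + 0.16² + 0.11² = 0.0121 + 0.0256 + 0.0081 + 0.0256 + 0.0441 + 0.0256 + 0.0121 = 0.1532
B_P1 = 1 / 0.1532 = 6.5274
Highest B → broadest niche (most generalist): population P1 (B = 6.53).

population P1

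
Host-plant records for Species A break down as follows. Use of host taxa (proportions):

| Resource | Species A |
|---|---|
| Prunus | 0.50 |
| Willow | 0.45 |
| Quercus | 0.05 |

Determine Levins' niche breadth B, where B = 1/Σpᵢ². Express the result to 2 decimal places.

2.20

Σpᵢ² = 0.50² + 0.45² + 0.05² = 0.2500 + 0.2025 + 0.0025 = 0.4550
B = 1 / 0.4550 = 2.1978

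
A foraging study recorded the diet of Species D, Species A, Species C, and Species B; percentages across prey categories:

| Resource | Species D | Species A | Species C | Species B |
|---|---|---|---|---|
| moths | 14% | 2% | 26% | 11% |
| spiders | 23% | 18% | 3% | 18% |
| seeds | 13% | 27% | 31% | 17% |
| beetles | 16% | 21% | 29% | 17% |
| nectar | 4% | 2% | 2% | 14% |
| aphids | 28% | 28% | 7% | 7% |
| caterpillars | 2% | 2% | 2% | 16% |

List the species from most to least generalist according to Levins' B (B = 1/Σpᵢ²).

Convert percentages to proportions (divide by 100).
Σp_Dᵢ² = 0.14² + 0.23² + 0.13² + 0.16² + 0.04² + 0.28² + 0.02² = 0.0196 + 0.0529 + 0.0169 + 0.0256 + 0.0016 + 0.0784 + 0.0004 = 0.1954
B_D = 1 / 0.1954 = 5.1177
Σp_Aᵢ² = 0.02² + 0.18² + 0.27² + 0.21² + 0.02² + 0.28² + 0.02² = 0.0004 + 0.0324 + 0.0729 + 0.0441 + 0.0004 + 0.0784 + 0.0004 = 0.2290
B_A = 1 / 0.2290 = 4.3668
Σp_Cᵢ² = 0.26² + 0.03² + 0.31² + 0.29² + 0.02² + 0.07² + 0.02² = 0.0676 + 0.0009 + 0.0961 + 0.0841 + 0.0004 + 0.0049 + 0.0004 = 0.2544
B_C = 1 / 0.2544 = 3.9308
Σp_Bᵢ² = 0.11² + 0.18² + 0.17² + 0.17² + 0.14² + 0.07² + 0.16² = 0.0121 + 0.0324 + 0.0289 + 0.0289 + 0.0196 + 0.0049 + 0.0256 = 0.1524
B_B = 1 / 0.1524 = 6.5617
Ranking by B (broadest → narrowest): Species B (6.56) > Species D (5.12) > Species A (4.37) > Species C (3.93)

Species B > Species D > Species A > Species C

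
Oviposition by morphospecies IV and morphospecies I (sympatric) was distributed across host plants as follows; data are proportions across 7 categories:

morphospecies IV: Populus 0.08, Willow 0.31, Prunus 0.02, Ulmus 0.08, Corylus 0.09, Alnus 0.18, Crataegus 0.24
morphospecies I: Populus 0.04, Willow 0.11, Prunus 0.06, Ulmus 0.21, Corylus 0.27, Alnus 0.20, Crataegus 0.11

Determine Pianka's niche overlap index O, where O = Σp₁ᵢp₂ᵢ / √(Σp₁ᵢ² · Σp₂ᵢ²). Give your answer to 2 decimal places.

Σ p₁ᵢp₂ᵢ = 0.0032 + 0.0341 + 0.0012 + 0.0168 + 0.0243 + 0.0360 + 0.0264 = 0.1420
Σp_1ᵢ² = 0.08² + 0.31² + 0.02² + 0.08² + 0.09² + 0.18² + 0.24² = 0.0064 + 0.0961 + 0.0004 + 0.0064 + 0.0081 + 0.0324 + 0.0576 = 0.2074
Σp_2ᵢ² = 0.04² + 0.11² + 0.06² + 0.21² + 0.27² + 0.20² + 0.11² = 0.0016 + 0.0121 + 0.0036 + 0.0441 + 0.0729 + 0.0400 + 0.0121 = 0.1864
O = 0.1420 / √(0.2074 × 0.1864) = 0.1420 / 0.19662 = 0.7222

0.72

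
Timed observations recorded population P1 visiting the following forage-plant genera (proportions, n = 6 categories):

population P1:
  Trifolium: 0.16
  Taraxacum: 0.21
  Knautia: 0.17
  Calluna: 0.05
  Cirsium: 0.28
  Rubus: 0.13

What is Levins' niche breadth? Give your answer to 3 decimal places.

Σpᵢ² = 0.16² + 0.21² + 0.17² + 0.05² + 0.28² + 0.13² = 0.0256 + 0.0441 + 0.0289 + 0.0025 + 0.0784 + 0.0169 = 0.1964
B = 1 / 0.1964 = 5.09165

5.092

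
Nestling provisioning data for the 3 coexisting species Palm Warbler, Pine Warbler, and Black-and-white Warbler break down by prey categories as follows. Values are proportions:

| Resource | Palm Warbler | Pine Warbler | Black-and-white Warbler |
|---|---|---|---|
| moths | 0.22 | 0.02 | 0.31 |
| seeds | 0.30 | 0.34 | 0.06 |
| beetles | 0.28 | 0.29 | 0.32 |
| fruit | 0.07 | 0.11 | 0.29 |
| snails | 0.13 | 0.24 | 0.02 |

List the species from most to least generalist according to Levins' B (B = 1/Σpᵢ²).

Palm Warbler > Pine Warbler > Black-and-white Warbler

Σp_Palmᵢ² = 0.22² + 0.30² + 0.28² + 0.07² + 0.13² = 0.0484 + 0.0900 + 0.0784 + 0.0049 + 0.0169 = 0.2386
B_Palm = 1 / 0.2386 = 4.1911
Σp_Pineᵢ² = 0.02² + 0.34² + 0.29² + 0.11² + 0.24² = 0.0004 + 0.1156 + 0.0841 + 0.0121 + 0.0576 = 0.2698
B_Pine = 1 / 0.2698 = 3.7064
Σp_Blacᵢ² = 0.31² + 0.06² + 0.32² + 0.29² + 0.02² = 0.0961 + 0.0036 + 0.1024 + 0.0841 + 0.0004 = 0.2866
B_Blac = 1 / 0.2866 = 3.4892
Ranking by B (broadest → narrowest): Palm Warbler (4.19) > Pine Warbler (3.71) > Black-and-white Warbler (3.49)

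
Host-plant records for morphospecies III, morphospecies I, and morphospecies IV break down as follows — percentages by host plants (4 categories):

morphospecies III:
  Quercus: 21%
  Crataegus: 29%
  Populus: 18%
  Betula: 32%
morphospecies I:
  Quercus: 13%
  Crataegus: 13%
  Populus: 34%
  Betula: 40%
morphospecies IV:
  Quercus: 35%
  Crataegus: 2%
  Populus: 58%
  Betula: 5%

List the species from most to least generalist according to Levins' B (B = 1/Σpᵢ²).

morphospecies III > morphospecies I > morphospecies IV

Convert percentages to proportions (divide by 100).
Σp_IIIᵢ² = 0.21² + 0.29² + 0.18² + 0.32² = 0.0441 + 0.0841 + 0.0324 + 0.1024 = 0.2630
B_III = 1 / 0.2630 = 3.8023
Σp_Iᵢ² = 0.13² + 0.13² + 0.34² + 0.40² = 0.0169 + 0.0169 + 0.1156 + 0.1600 = 0.3094
B_I = 1 / 0.3094 = 3.2321
Σp_IVᵢ² = 0.35² + 0.02² + 0.58² + 0.05² = 0.1225 + 0.0004 + 0.3364 + 0.0025 = 0.4618
B_IV = 1 / 0.4618 = 2.1654
Ranking by B (broadest → narrowest): morphospecies III (3.80) > morphospecies I (3.23) > morphospecies IV (2.17)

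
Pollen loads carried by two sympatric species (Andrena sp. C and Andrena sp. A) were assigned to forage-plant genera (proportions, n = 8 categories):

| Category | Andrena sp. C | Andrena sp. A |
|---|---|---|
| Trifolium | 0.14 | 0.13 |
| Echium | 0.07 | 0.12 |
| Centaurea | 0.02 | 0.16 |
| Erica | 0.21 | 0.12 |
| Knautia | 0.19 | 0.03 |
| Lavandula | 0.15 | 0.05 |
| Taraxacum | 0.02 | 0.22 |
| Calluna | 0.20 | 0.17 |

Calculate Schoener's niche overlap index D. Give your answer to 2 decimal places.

Σ|p₁ᵢ − p₂ᵢ| = 0.01 + 0.05 + 0.14 + 0.09 + 0.16 + 0.10 + 0.20 + 0.03 = 0.78
D = 1 − ½ × 0.78 = 1 − 0.390 = 0.6100

0.61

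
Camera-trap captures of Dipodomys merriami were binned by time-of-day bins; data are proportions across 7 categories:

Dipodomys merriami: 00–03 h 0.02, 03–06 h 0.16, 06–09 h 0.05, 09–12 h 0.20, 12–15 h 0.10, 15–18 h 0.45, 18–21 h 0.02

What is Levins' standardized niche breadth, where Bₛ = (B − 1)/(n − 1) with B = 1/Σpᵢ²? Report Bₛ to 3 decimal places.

Σpᵢ² = 0.02² + 0.16² + 0.05² + 0.20² + 0.10² + 0.45² + 0.02² = 0.0004 + 0.0256 + 0.0025 + 0.0400 + 0.0100 + 0.2025 + 0.0004 = 0.2814
B = 1 / 0.2814 = 3.55366
Bₛ = (B − 1)/(n − 1) = (3.55366 − 1)/(7 − 1) = 2.55366/6 = 0.42561

0.426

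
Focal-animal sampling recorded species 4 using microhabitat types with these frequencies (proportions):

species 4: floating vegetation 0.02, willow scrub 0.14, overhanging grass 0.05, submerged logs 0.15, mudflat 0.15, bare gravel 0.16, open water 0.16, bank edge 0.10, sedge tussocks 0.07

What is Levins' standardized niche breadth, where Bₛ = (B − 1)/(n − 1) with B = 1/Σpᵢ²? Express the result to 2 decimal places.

0.81

Σpᵢ² = 0.02² + 0.14² + 0.05² + 0.15² + 0.15² + 0.16² + 0.16² + 0.10² + 0.07² = 0.0004 + 0.0196 + 0.0025 + 0.0225 + 0.0225 + 0.0256 + 0.0256 + 0.0100 + 0.0049 = 0.1336
B = 1 / 0.1336 = 7.4850
Bₛ = (B − 1)/(n − 1) = (7.4850 − 1)/(9 − 1) = 6.4850/8 = 0.8106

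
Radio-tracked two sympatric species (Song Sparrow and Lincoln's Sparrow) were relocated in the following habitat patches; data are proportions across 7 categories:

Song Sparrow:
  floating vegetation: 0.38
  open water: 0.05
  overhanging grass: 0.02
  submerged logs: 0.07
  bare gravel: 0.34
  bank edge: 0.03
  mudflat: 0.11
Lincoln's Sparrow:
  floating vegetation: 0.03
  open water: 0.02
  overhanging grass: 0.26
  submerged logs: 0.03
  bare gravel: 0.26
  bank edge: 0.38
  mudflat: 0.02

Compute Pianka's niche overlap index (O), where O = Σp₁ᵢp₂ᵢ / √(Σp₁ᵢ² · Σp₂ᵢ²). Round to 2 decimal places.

Σ p₁ᵢp₂ᵢ = 0.0114 + 0.0010 + 0.0052 + 0.0021 + 0.0884 + 0.0114 + 0.0022 = 0.1217
Σp_1ᵢ² = 0.38² + 0.05² + 0.02² + 0.07² + 0.34² + 0.03² + 0.11² = 0.1444 + 0.0025 + 0.0004 + 0.0049 + 0.1156 + 0.0009 + 0.0121 = 0.2808
Σp_2ᵢ² = 0.03² + 0.02² + 0.26² + 0.03² + 0.26² + 0.38² + 0.02² = 0.0009 + 0.0004 + 0.0676 + 0.0009 + 0.0676 + 0.1444 + 0.0004 = 0.2822
O = 0.1217 / √(0.2808 × 0.2822) = 0.1217 / 0.28150 = 0.4323

0.43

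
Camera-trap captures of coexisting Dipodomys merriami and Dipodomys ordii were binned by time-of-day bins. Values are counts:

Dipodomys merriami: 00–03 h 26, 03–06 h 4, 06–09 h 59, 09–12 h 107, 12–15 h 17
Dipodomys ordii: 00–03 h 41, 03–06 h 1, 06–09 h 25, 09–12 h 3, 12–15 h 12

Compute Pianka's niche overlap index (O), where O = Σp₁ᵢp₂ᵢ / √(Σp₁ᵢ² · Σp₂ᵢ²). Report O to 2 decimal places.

0.49

Proportions for Dipodomys merriami (n=213): 26/213=0.1221, 4/213=0.0188, 59/213=0.2770, 107/213=0.5023, 17/213=0.0798
Proportions for Dipodomys ordii (n=82): 41/82=0.5000, 1/82=0.0122, 25/82=0.3049, 3/82=0.0366, 12/82=0.1463
Σ p₁ᵢp₂ᵢ = 0.061050 + 0.000229 + 0.084457 + 0.018384 + 0.011675 = 0.175795
Σp_1ᵢ² = 0.1221² + 0.0188² + 0.2770² + 0.5023² + 0.0798² = 0.014908 + 0.000353 + 0.076729 + 0.252305 + 0.006368 = 0.350663
Σp_2ᵢ² = 0.5000² + 0.0122² + 0.3049² + 0.0366² + 0.1463² = 0.250000 + 0.000149 + 0.092964 + 0.001340 + 0.021404 = 0.365857
O = 0.175795 / √(0.350663 × 0.365857) = 0.175795 / 0.3581794 = 0.4908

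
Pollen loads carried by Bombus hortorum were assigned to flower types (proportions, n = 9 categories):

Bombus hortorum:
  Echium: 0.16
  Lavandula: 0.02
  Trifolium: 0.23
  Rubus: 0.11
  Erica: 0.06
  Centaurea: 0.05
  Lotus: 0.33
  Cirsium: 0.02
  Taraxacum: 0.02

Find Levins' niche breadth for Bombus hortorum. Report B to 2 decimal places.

Σpᵢ² = 0.16² + 0.02² + 0.23² + 0.11² + 0.06² + 0.05² + 0.33² + 0.02² + 0.02² = 0.0256 + 0.0004 + 0.0529 + 0.0121 + 0.0036 + 0.0025 + 0.1089 + 0.0004 + 0.0004 = 0.2068
B = 1 / 0.2068 = 4.8356

4.84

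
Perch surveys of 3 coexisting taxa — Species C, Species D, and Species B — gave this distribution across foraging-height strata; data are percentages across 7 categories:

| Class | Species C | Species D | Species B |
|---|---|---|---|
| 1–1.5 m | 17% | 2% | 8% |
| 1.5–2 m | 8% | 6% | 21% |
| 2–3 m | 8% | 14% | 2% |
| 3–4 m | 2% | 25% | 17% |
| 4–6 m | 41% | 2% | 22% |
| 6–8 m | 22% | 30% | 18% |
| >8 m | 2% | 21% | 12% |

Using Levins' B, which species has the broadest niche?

Convert percentages to proportions (divide by 100).
Σp_Cᵢ² = 0.17² + 0.08² + 0.08² + 0.02² + 0.41² + 0.22² + 0.02² = 0.0289 + 0.0064 + 0.0064 + 0.0004 + 0.1681 + 0.0484 + 0.0004 = 0.2590
B_C = 1 / 0.2590 = 3.8610
Σp_Dᵢ² = 0.02² + 0.06² + 0.14² + 0.25² + 0.02² + 0.30² + 0.21² = 0.0004 + 0.0036 + 0.0196 + 0.0625 + 0.0004 + 0.0900 + 0.0441 = 0.2206
B_D = 1 / 0.2206 = 4.5331
Σp_Bᵢ² = 0.08² + 0.21² + 0.02² + 0.17² + 0.22² + 0.18² + 0.12² = 0.0064 + 0.0441 + 0.0004 + 0.0289 + 0.0484 + 0.0324 + 0.0144 = 0.1750
B_B = 1 / 0.1750 = 5.7143
Highest B → broadest niche (most generalist): Species B (B = 5.71).

Species B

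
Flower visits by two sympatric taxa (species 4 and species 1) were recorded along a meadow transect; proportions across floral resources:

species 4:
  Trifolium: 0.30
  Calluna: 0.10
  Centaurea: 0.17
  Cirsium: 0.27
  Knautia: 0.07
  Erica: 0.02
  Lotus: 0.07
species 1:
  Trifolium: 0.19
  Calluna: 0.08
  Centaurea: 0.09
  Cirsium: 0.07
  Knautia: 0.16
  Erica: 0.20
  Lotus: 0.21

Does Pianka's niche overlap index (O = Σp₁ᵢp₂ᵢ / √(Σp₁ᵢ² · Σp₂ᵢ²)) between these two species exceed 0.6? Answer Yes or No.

Yes

Σ p₁ᵢp₂ᵢ = 0.0570 + 0.0080 + 0.0153 + 0.0189 + 0.0112 + 0.0040 + 0.0147 = 0.1291
Σp_1ᵢ² = 0.30² + 0.10² + 0.17² + 0.27² + 0.07² + 0.02² + 0.07² = 0.0900 + 0.0100 + 0.0289 + 0.0729 + 0.0049 + 0.0004 + 0.0049 = 0.2120
Σp_2ᵢ² = 0.19² + 0.08² + 0.09² + 0.07² + 0.16² + 0.20² + 0.21² = 0.0361 + 0.0064 + 0.0081 + 0.0049 + 0.0256 + 0.0400 + 0.0441 = 0.1652
O = 0.1291 / √(0.2120 × 0.1652) = 0.1291 / 0.18714 = 0.6899
O = 0.6899 > 0.6 → Yes.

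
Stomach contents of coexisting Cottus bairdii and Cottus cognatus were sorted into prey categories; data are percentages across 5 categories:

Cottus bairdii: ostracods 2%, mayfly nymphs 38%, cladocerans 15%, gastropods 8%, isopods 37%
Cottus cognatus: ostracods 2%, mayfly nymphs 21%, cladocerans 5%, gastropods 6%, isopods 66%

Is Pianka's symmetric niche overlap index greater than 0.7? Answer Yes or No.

Yes

Convert percentages to proportions (divide by 100).
Σ p₁ᵢp₂ᵢ = 0.0004 + 0.0798 + 0.0075 + 0.0048 + 0.2442 = 0.3367
Σp_1ᵢ² = 0.02² + 0.38² + 0.15² + 0.08² + 0.37² = 0.0004 + 0.1444 + 0.0225 + 0.0064 + 0.1369 = 0.3106
Σp_2ᵢ² = 0.02² + 0.21² + 0.05² + 0.06² + 0.66² = 0.0004 + 0.0441 + 0.0025 + 0.0036 + 0.4356 = 0.4862
O = 0.3367 / √(0.3106 × 0.4862) = 0.3367 / 0.38860 = 0.8664
O = 0.8664 > 0.7 → Yes.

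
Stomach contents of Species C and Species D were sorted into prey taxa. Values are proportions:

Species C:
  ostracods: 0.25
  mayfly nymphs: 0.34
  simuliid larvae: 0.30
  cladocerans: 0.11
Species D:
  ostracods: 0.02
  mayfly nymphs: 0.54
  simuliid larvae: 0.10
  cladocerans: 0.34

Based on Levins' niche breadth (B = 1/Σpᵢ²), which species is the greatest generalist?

Σp_Cᵢ² = 0.25² + 0.34² + 0.30² + 0.11² = 0.0625 + 0.1156 + 0.0900 + 0.0121 = 0.2802
B_C = 1 / 0.2802 = 3.5689
Σp_Dᵢ² = 0.02² + 0.54² + 0.10² + 0.34² = 0.0004 + 0.2916 + 0.0100 + 0.1156 = 0.4176
B_D = 1 / 0.4176 = 2.3946
Highest B → broadest niche (most generalist): Species C (B = 3.57).

Species C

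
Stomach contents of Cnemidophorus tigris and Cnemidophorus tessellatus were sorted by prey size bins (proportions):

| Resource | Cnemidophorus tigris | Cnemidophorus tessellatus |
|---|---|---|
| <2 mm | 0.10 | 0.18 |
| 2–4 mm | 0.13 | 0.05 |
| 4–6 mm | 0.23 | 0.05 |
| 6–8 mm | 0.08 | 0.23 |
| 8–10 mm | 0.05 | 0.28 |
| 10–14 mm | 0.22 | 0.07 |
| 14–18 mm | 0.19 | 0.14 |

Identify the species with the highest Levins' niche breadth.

Cnemidophorus tigris

Σp_tigrᵢ² = 0.10² + 0.13² + 0.23² + 0.08² + 0.05² + 0.22² + 0.19² = 0.0100 + 0.0169 + 0.0529 + 0.0064 + 0.0025 + 0.0484 + 0.0361 = 0.1732
B_tigr = 1 / 0.1732 = 5.7737
Σp_tessᵢ² = 0.18² + 0.05² + 0.05² + 0.23² + 0.28² + 0.07² + 0.14² = 0.0324 + 0.0025 + 0.0025 + 0.0529 + 0.0784 + 0.0049 + 0.0196 = 0.1932
B_tess = 1 / 0.1932 = 5.1760
Highest B → broadest niche (most generalist): Cnemidophorus tigris (B = 5.77).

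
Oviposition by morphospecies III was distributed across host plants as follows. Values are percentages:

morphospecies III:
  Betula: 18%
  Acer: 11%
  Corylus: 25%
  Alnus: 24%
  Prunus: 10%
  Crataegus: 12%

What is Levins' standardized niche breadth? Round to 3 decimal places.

Convert percentages to proportions (divide by 100).
Σpᵢ² = 0.18² + 0.11² + 0.25² + 0.24² + 0.10² + 0.12² = 0.0324 + 0.0121 + 0.0625 + 0.0576 + 0.0100 + 0.0144 = 0.1890
B = 1 / 0.1890 = 5.29101
Bₛ = (B − 1)/(n − 1) = (5.29101 − 1)/(6 − 1) = 4.29101/5 = 0.85820

0.858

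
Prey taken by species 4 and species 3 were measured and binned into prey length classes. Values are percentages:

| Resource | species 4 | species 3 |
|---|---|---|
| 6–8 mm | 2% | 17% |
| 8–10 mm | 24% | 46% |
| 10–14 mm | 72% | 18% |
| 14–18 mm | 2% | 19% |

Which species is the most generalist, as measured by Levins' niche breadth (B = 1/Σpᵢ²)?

Convert percentages to proportions (divide by 100).
Σp_4ᵢ² = 0.02² + 0.24² + 0.72² + 0.02² = 0.0004 + 0.0576 + 0.5184 + 0.0004 = 0.5768
B_4 = 1 / 0.5768 = 1.7337
Σp_3ᵢ² = 0.17² + 0.46² + 0.18² + 0.19² = 0.0289 + 0.2116 + 0.0324 + 0.0361 = 0.3090
B_3 = 1 / 0.3090 = 3.2362
Highest B → broadest niche (most generalist): species 3 (B = 3.24).

species 3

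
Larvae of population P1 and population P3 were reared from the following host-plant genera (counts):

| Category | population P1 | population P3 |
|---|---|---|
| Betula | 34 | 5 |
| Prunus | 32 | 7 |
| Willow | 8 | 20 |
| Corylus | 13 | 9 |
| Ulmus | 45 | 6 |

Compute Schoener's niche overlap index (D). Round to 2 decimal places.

0.54

Proportions for population P1 (n=132): 34/132=0.2576, 32/132=0.2424, 8/132=0.0606, 13/132=0.0985, 45/132=0.3409
Proportions for population P3 (n=47): 5/47=0.1064, 7/47=0.1489, 20/47=0.4255, 9/47=0.1915, 6/47=0.1277
Σ|p₁ᵢ − p₂ᵢ| = 0.1512 + 0.0935 + 0.3649 + 0.0930 + 0.2132 = 0.9158
D = 1 − ½ × 0.9158 = 1 − 0.45790 = 0.54210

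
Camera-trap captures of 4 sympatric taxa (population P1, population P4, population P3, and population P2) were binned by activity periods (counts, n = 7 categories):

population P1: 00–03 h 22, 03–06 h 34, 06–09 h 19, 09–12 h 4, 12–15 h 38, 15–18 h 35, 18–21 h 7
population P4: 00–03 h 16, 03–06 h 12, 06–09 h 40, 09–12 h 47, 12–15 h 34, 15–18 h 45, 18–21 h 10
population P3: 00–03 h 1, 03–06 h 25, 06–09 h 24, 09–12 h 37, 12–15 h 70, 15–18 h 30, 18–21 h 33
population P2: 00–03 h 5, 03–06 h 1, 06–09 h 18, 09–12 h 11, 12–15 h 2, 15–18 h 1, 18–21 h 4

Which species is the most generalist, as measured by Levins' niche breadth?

Proportions for population P1 (n=159): 22/159=0.1384, 34/159=0.2138, 19/159=0.1195, 4/159=0.0252, 38/159=0.2390, 35/159=0.2201, 7/159=0.0440
Proportions for population P4 (n=204): 16/204=0.0784, 12/204=0.0588, 40/204=0.1961, 47/204=0.2304, 34/204=0.1667, 45/204=0.2206, 10/204=0.0490
Proportions for population P3 (n=220): 1/220=0.0045, 25/220=0.1136, 24/220=0.1091, 37/220=0.1682, 70/220=0.3182, 30/220=0.1364, 33/220=0.1500
Proportions for population P2 (n=42): 5/42=0.1190, 1/42=0.0238, 18/42=0.4286, 11/42=0.2619, 2/42=0.0476, 1/42=0.0238, 4/42=0.0952
Σp_P1ᵢ² = 0.1384² + 0.2138² + 0.1195² + 0.0252² + 0.2390² + 0.2201² + 0.0440² = 0.019155 + 0.045710 + 0.014280 + 0.000635 + 0.057121 + 0.048444 + 0.001936 = 0.187281
B_P1 = 1 / 0.187281 = 5.3396
Σp_P4ᵢ² = 0.0784² + 0.0588² + 0.1961² + 0.2304² + 0.1667² + 0.2206² + 0.0490² = 0.006147 + 0.003457 + 0.038455 + 0.053084 + 0.027789 + 0.048664 + 0.002401 = 0.179997
B_P4 = 1 / 0.179997 = 5.5556
Σp_P3ᵢ² = 0.0045² + 0.1136² + 0.1091² + 0.1682² + 0.3182² + 0.1364² + 0.1500² = 0.000020 + 0.012905 + 0.011903 + 0.028291 + 0.101251 + 0.018605 + 0.022500 = 0.195475
B_P3 = 1 / 0.195475 = 5.1157
Σp_P2ᵢ² = 0.1190² + 0.0238² + 0.4286² + 0.2619² + 0.0476² + 0.0238² + 0.0952² = 0.014161 + 0.000566 + 0.183698 + 0.068592 + 0.002266 + 0.000566 + 0.009063 = 0.278912
B_P2 = 1 / 0.278912 = 3.5854
Highest B → broadest niche (most generalist): population P4 (B = 5.56).

population P4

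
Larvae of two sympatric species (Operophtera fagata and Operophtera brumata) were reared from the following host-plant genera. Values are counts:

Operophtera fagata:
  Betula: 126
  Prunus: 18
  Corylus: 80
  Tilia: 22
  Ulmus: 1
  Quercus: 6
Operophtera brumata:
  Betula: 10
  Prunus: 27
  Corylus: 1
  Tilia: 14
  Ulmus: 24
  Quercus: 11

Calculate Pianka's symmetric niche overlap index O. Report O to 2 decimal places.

Proportions for Operophtera fagata (n=253): 126/253=0.4980, 18/253=0.0711, 80/253=0.3162, 22/253=0.0870, 1/253=0.0040, 6/253=0.0237
Proportions for Operophtera brumata (n=87): 10/87=0.1149, 27/87=0.3103, 1/87=0.0115, 14/87=0.1609, 24/87=0.2759, 11/87=0.1264
Σ p₁ᵢp₂ᵢ = 0.057220 + 0.022062 + 0.003636 + 0.013998 + 0.001104 + 0.002996 = 0.101016
Σp_1ᵢ² = 0.4980² + 0.0711² + 0.3162² + 0.0870² + 0.0040² + 0.0237² = 0.248004 + 0.005055 + 0.099982 + 0.007569 + 0.000016 + 0.000562 = 0.361188
Σp_2ᵢ² = 0.1149² + 0.3103² + 0.0115² + 0.1609² + 0.2759² + 0.1264² = 0.013202 + 0.096286 + 0.000132 + 0.025889 + 0.076121 + 0.015977 = 0.227607
O = 0.101016 / √(0.361188 × 0.227607) = 0.101016 / 0.2867210 = 0.3523

0.35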